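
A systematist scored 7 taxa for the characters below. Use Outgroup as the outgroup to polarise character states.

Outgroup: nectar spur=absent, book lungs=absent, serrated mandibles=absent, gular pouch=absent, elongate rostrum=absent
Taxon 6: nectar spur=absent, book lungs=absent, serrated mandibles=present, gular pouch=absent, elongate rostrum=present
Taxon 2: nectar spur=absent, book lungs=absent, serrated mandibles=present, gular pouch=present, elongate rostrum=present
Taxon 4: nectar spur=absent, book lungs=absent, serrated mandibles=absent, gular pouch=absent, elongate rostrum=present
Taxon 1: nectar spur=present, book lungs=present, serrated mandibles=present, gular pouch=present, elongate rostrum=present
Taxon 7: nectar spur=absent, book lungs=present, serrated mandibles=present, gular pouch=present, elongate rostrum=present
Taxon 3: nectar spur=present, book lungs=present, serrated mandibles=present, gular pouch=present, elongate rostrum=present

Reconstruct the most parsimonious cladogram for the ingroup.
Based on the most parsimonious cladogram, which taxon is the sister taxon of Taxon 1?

Taxon 3

The outgroup has state 'absent' for every character, so 'present' is the derived state throughout.
Only Taxon 1 and Taxon 3 show the derived state 'present' for nectar spur, supporting them as a clade.
Only Taxon 1, Taxon 3, and Taxon 7 show the derived state 'present' for book lungs, supporting them as a clade.
serrated mandibles: derived state 'present' in Taxon 1, Taxon 2, Taxon 3, Taxon 6, and Taxon 7 only — synapomorphy for {Taxon 1, Taxon 2, Taxon 3, Taxon 6, Taxon 7}.
gular pouch (derived state 'present') is shared by Taxon 1, Taxon 2, Taxon 3, and Taxon 7 — a synapomorphy uniting that clade.
elongate rostrum (derived state 'present') is shared by all ingroup taxa — unites the whole ingroup.
Most parsimonious ingroup topology: ((Taxon 6,(Taxon 2,((Taxon 1,Taxon 3),Taxon 7))),Taxon 4).
Taxon 1 and Taxon 3 form a cherry on this tree, so they are sister taxa.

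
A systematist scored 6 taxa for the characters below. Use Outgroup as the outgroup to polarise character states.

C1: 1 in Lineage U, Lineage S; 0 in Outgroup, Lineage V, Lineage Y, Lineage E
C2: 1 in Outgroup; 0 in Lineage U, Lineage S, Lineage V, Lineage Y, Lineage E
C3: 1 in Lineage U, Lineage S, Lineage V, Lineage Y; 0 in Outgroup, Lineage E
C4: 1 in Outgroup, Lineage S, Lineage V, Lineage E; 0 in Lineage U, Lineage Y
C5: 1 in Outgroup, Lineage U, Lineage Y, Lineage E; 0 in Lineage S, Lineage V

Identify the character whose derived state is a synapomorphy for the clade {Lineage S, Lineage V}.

C5

Character polarity is set by the outgroup: the derived state is whichever differs from the outgroup's state, so for C2, C4, C5 the derived state is '0', and for the remaining characters it is '1'.
C1 groups Lineage S and Lineage U, which is incompatible with the clades supported by the remaining characters; treating it as convergent (homoplasy) costs fewer steps than any alternative tree.
All ingroup taxa share the derived state '0' for C2; it defines the ingroup but does not resolve relationships within it.
C3: derived state '1' in Lineage S, Lineage U, Lineage V, and Lineage Y only — synapomorphy for {Lineage S, Lineage U, Lineage V, Lineage Y}.
C4 (derived state '0') is shared by Lineage U and Lineage Y — a synapomorphy uniting that clade.
C5 (derived state '0') is shared by Lineage S and Lineage V — a synapomorphy uniting that clade.
Most parsimonious ingroup topology: (((Lineage U,Lineage Y),(Lineage S,Lineage V)),Lineage E).
The clade {Lineage S, Lineage V} is supported by C5: its derived state '0' occurs in exactly those taxa and in no other taxon (including the outgroup).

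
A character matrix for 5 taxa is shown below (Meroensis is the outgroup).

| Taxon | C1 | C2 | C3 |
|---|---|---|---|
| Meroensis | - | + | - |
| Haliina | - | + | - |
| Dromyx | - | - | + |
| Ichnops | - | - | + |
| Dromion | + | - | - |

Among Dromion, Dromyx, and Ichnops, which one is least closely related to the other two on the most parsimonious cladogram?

Dromion

Character polarity is set by the outgroup: the derived state is whichever differs from the outgroup's state, so for C2 the derived state is '-', and for the remaining characters it is '+'.
C1 (derived state '+') is unique to Dromion (autapomorphy; uninformative for grouping).
C2 (derived state '-') is shared by Dromion, Dromyx, and Ichnops — a synapomorphy uniting that clade.
Only Dromyx and Ichnops show the derived state '+' for C3, supporting them as a clade.
Most parsimonious ingroup topology: (Haliina,((Dromyx,Ichnops),Dromion)).
Dromyx and Ichnops share a more recent common ancestor with each other than either does with Dromion, so Dromion is the least closely related of the three.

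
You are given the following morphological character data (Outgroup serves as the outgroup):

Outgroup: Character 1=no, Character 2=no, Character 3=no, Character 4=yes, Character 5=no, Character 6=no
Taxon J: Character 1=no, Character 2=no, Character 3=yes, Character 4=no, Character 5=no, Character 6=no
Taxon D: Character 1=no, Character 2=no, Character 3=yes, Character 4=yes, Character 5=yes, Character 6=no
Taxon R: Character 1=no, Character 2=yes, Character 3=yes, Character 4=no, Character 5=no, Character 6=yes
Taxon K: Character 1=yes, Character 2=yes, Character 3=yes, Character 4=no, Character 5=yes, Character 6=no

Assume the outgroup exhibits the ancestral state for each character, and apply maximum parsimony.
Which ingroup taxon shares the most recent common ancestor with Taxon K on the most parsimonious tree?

Taxon R

Character polarity is set by the outgroup: the derived state is whichever differs from the outgroup's state, so for Character 4 the derived state is 'no', and for the remaining characters it is 'yes'.
Character 1: derived state 'yes' in Taxon K only — an autapomorphy, so it tells us nothing about relationships among taxa.
Character 2 (derived state 'yes') is shared by Taxon K and Taxon R — a synapomorphy uniting that clade.
Character 3 (derived state 'yes') is shared by all ingroup taxa — unites the whole ingroup.
Only Taxon J, Taxon K, and Taxon R show the derived state 'no' for Character 4, supporting them as a clade.
Character 5 (state 'yes') occurs in Taxon D and Taxon K but conflicts with the nesting implied by the other characters — most parsimoniously interpreted as homoplasy.
Character 6 (derived state 'yes') is unique to Taxon R (autapomorphy; uninformative for grouping).
Most parsimonious ingroup topology: ((Taxon J,(Taxon R,Taxon K)),Taxon D).
Taxon K and Taxon R form a cherry on this tree, so they are sister taxa.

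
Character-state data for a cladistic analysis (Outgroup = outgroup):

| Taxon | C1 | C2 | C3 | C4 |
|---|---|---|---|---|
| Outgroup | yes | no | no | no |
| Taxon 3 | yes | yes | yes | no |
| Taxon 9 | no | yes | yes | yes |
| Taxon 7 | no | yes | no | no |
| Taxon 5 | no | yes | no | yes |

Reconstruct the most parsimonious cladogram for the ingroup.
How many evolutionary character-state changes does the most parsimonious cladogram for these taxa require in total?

Character polarity is set by the outgroup: the derived state is whichever differs from the outgroup's state, so for C1 the derived state is 'no', and for the remaining characters it is 'yes'.
C1 (derived state 'no') is shared by Taxon 5, Taxon 7, and Taxon 9 — a synapomorphy uniting that clade.
All ingroup taxa share the derived state 'yes' for C2; it defines the ingroup but does not resolve relationships within it.
C3 (state 'yes') occurs in Taxon 3 and Taxon 9 but conflicts with the nesting implied by the other characters — most parsimoniously interpreted as homoplasy.
C4: derived state 'yes' in Taxon 5 and Taxon 9 only — synapomorphy for {Taxon 5, Taxon 9}.
Most parsimonious ingroup topology: (Taxon 3,((Taxon 9,Taxon 5),Taxon 7)).
Changes per character on this tree: C1: 1; C2: 1; C3: 2; C4: 1.
Total = 5.

5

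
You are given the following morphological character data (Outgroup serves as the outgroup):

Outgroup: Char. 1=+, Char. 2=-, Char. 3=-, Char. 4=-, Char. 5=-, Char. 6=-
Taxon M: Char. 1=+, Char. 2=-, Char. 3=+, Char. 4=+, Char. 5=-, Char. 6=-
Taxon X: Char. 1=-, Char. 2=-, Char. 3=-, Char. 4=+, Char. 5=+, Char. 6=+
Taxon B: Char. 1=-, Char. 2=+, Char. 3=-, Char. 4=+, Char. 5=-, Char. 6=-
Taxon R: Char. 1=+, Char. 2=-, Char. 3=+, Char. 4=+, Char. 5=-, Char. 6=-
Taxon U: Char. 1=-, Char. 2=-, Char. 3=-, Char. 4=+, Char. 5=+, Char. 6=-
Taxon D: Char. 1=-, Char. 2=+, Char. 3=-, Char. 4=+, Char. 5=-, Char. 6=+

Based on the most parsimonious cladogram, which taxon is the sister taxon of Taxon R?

Character polarity is set by the outgroup: the derived state is whichever differs from the outgroup's state, so for Char. 1 the derived state is '-', and for the remaining characters it is '+'.
Char. 1: derived state '-' in Taxon B, Taxon D, Taxon U, and Taxon X only — synapomorphy for {Taxon B, Taxon D, Taxon U, Taxon X}.
Only Taxon B and Taxon D show the derived state '+' for Char. 2, supporting them as a clade.
Char. 3: derived state '+' in Taxon M and Taxon R only — synapomorphy for {Taxon M, Taxon R}.
All ingroup taxa share the derived state '+' for Char. 4; it defines the ingroup but does not resolve relationships within it.
Char. 5 (derived state '+') is shared by Taxon U and Taxon X — a synapomorphy uniting that clade.
Char. 6 groups Taxon D and Taxon X, which is incompatible with the clades supported by the remaining characters; treating it as convergent (homoplasy) costs fewer steps than any alternative tree.
Most parsimonious ingroup topology: ((Taxon M,Taxon R),((Taxon X,Taxon U),(Taxon B,Taxon D))).
Taxon R and Taxon M form a cherry on this tree, so they are sister taxa.

Taxon M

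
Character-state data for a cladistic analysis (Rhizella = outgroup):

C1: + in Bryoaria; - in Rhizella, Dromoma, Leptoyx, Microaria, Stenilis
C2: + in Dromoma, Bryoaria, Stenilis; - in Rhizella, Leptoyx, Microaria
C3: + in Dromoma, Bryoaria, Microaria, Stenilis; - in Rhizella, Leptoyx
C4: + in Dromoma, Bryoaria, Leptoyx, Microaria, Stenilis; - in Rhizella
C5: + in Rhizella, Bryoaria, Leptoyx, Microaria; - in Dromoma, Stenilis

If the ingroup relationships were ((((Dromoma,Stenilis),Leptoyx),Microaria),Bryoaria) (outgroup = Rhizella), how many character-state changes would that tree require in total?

7

Map each character onto ((((Dromoma,Stenilis),Leptoyx),Microaria),Bryoaria) (rooted by Rhizella) and count the minimum state changes it requires (Fitch parsimony):
C1: 1; C2: 2; C3: 2; C4: 1; C5: 1.
Total tree length = 7.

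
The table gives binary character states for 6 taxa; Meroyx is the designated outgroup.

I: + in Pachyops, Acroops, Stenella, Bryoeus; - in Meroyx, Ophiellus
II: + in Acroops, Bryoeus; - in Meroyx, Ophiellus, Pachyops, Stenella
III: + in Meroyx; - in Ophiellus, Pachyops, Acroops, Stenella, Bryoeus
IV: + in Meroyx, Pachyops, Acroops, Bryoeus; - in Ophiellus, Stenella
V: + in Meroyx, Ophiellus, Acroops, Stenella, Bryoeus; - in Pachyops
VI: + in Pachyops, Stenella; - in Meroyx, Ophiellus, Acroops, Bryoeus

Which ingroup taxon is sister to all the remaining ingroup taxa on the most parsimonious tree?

Ophiellus

Character polarity is set by the outgroup: the derived state is whichever differs from the outgroup's state, so for III, IV, V the derived state is '-', and for the remaining characters it is '+'.
I: derived state '+' in Acroops, Bryoeus, Pachyops, and Stenella only — synapomorphy for {Acroops, Bryoeus, Pachyops, Stenella}.
II (derived state '+') is shared by Acroops and Bryoeus — a synapomorphy uniting that clade.
III (derived state '-') is shared by all ingroup taxa — unites the whole ingroup.
IV groups Ophiellus and Stenella, which is incompatible with the clades supported by the remaining characters; treating it as convergent (homoplasy) costs fewer steps than any alternative tree.
V (derived state '-') is unique to Pachyops (autapomorphy; uninformative for grouping).
Only Pachyops and Stenella show the derived state '+' for VI, supporting them as a clade.
Most parsimonious ingroup topology: (Ophiellus,((Pachyops,Stenella),(Acroops,Bryoeus))).
Ophiellus is sister to the clade containing all other ingroup taxa, so it is the earliest-diverging (most basal) ingroup lineage.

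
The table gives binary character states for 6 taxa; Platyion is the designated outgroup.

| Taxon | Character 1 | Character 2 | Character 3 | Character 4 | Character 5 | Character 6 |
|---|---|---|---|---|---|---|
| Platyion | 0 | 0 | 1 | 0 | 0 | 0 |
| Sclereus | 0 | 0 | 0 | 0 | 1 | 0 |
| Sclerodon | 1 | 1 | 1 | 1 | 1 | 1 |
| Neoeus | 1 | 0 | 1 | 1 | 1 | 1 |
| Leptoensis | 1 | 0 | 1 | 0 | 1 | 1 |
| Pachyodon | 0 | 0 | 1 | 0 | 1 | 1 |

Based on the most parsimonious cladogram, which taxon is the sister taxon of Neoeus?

Character polarity is set by the outgroup: the derived state is whichever differs from the outgroup's state, so for Character 3 the derived state is '0', and for the remaining characters it is '1'.
Character 1 (derived state '1') is shared by Leptoensis, Neoeus, and Sclerodon — a synapomorphy uniting that clade.
Character 2: derived state '1' in Sclerodon only — an autapomorphy, so it tells us nothing about relationships among taxa.
Character 3: derived state '0' in Sclereus only — an autapomorphy, so it tells us nothing about relationships among taxa.
Only Neoeus and Sclerodon show the derived state '1' for Character 4, supporting them as a clade.
All ingroup taxa share the derived state '1' for Character 5; it defines the ingroup but does not resolve relationships within it.
Only Leptoensis, Neoeus, Pachyodon, and Sclerodon show the derived state '1' for Character 6, supporting them as a clade.
Most parsimonious ingroup topology: (Sclereus,(((Sclerodon,Neoeus),Leptoensis),Pachyodon)).
Neoeus and Sclerodon form a cherry on this tree, so they are sister taxa.

Sclerodon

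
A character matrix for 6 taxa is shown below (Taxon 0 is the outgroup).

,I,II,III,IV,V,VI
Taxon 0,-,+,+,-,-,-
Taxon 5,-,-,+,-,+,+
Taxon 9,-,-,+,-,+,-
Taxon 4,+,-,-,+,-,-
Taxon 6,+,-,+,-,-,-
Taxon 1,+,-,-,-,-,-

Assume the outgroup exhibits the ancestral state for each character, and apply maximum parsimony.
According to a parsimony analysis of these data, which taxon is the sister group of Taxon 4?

Character polarity is set by the outgroup: the derived state is whichever differs from the outgroup's state, so for II, III the derived state is '-', and for the remaining characters it is '+'.
Only Taxon 1, Taxon 4, and Taxon 6 show the derived state '+' for I, supporting them as a clade.
All ingroup taxa share the derived state '-' for II; it defines the ingroup but does not resolve relationships within it.
III (derived state '-') is shared by Taxon 1 and Taxon 4 — a synapomorphy uniting that clade.
IV: derived state '+' in Taxon 4 only — an autapomorphy, so it tells us nothing about relationships among taxa.
Only Taxon 5 and Taxon 9 show the derived state '+' for V, supporting them as a clade.
VI (derived state '+') is unique to Taxon 5 (autapomorphy; uninformative for grouping).
Most parsimonious ingroup topology: ((Taxon 5,Taxon 9),((Taxon 4,Taxon 1),Taxon 6)).
Taxon 4 and Taxon 1 form a cherry on this tree, so they are sister taxa.

Taxon 1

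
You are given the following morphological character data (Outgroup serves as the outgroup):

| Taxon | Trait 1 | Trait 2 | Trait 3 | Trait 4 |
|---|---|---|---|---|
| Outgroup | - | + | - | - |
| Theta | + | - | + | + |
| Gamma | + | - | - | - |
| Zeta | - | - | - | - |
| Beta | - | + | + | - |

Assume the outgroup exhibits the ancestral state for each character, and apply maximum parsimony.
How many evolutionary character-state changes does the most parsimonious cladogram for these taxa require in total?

Character polarity is set by the outgroup: the derived state is whichever differs from the outgroup's state, so for Trait 2 the derived state is '-', and for the remaining characters it is '+'.
Trait 1 (derived state '+') is shared by Gamma and Theta — a synapomorphy uniting that clade.
Trait 2: derived state '-' in Gamma, Theta, and Zeta only — synapomorphy for {Gamma, Theta, Zeta}.
Trait 3 (state '+') occurs in Beta and Theta but conflicts with the nesting implied by the other characters — most parsimoniously interpreted as homoplasy.
Trait 4: derived state '+' in Theta only — an autapomorphy, so it tells us nothing about relationships among taxa.
Most parsimonious ingroup topology: (((Theta,Gamma),Zeta),Beta).
Changes per character on this tree: Trait 1: 1; Trait 2: 1; Trait 3: 2; Trait 4: 1.
Total = 5.

5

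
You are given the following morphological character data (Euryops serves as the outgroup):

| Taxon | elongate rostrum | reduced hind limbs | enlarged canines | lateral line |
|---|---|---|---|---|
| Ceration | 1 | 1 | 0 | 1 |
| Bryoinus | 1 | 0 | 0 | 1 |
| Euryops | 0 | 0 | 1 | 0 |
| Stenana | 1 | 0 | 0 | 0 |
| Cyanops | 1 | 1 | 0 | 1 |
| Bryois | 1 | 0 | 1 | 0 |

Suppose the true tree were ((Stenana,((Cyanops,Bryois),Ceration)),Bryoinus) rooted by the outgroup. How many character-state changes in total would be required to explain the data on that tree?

Map each character onto ((Stenana,((Cyanops,Bryois),Ceration)),Bryoinus) (rooted by Euryops) and count the minimum state changes it requires (Fitch parsimony):
elongate rostrum: 1; reduced hind limbs: 2; enlarged canines: 2; lateral line: 3.
Total tree length = 8.

8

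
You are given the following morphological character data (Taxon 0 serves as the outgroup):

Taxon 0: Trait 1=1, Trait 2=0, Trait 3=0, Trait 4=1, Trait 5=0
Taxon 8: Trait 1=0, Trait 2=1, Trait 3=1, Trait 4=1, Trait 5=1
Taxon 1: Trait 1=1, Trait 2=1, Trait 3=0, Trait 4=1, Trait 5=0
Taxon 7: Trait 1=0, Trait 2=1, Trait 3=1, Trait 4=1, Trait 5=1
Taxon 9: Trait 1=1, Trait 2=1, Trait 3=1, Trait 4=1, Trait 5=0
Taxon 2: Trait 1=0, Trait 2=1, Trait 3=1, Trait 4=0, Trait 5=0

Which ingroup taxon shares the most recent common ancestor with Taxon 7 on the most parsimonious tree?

Taxon 8

Character polarity is set by the outgroup: the derived state is whichever differs from the outgroup's state, so for Trait 1, Trait 4 the derived state is '0', and for the remaining characters it is '1'.
Only Taxon 2, Taxon 7, and Taxon 8 show the derived state '0' for Trait 1, supporting them as a clade.
Trait 2 (derived state '1') is shared by all ingroup taxa — unites the whole ingroup.
Trait 3 (derived state '1') is shared by Taxon 2, Taxon 7, Taxon 8, and Taxon 9 — a synapomorphy uniting that clade.
Trait 4 (derived state '0') is unique to Taxon 2 (autapomorphy; uninformative for grouping).
Trait 5: derived state '1' in Taxon 7 and Taxon 8 only — synapomorphy for {Taxon 7, Taxon 8}.
Most parsimonious ingroup topology: ((((Taxon 8,Taxon 7),Taxon 2),Taxon 9),Taxon 1).
Taxon 7 and Taxon 8 form a cherry on this tree, so they are sister taxa.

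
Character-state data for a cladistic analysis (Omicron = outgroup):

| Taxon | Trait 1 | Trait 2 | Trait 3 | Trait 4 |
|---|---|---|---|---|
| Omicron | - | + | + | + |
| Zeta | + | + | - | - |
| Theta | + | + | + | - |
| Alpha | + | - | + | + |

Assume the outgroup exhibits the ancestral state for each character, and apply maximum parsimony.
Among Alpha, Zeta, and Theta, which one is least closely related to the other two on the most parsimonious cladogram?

Character polarity is set by the outgroup: the derived state is whichever differs from the outgroup's state, so for Trait 2, Trait 3, Trait 4 the derived state is '-', and for the remaining characters it is '+'.
Trait 1 (derived state '+') is shared by all ingroup taxa — unites the whole ingroup.
Trait 2 (derived state '-') is unique to Alpha (autapomorphy; uninformative for grouping).
Trait 3: derived state '-' in Zeta only — an autapomorphy, so it tells us nothing about relationships among taxa.
Only Theta and Zeta show the derived state '-' for Trait 4, supporting them as a clade.
Most parsimonious ingroup topology: ((Zeta,Theta),Alpha).
Theta and Zeta share a more recent common ancestor with each other than either does with Alpha, so Alpha is the least closely related of the three.

Alpha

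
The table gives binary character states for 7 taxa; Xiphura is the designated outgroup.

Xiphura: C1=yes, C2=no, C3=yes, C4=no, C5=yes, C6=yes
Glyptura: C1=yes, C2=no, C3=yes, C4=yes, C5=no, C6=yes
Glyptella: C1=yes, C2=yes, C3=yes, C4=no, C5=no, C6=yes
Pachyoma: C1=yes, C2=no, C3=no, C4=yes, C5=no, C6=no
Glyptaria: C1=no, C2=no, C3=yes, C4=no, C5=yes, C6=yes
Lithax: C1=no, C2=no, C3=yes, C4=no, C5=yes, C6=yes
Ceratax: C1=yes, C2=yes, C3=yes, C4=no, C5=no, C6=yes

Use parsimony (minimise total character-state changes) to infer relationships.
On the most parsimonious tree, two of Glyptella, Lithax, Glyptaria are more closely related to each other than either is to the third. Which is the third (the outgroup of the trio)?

Glyptella

Character polarity is set by the outgroup: the derived state is whichever differs from the outgroup's state, so for C1, C3, C5, C6 the derived state is 'no', and for the remaining characters it is 'yes'.
C1: derived state 'no' in Glyptaria and Lithax only — synapomorphy for {Glyptaria, Lithax}.
C2: derived state 'yes' in Ceratax and Glyptella only — synapomorphy for {Ceratax, Glyptella}.
C3: derived state 'no' in Pachyoma only — an autapomorphy, so it tells us nothing about relationships among taxa.
C4: derived state 'yes' in Glyptura and Pachyoma only — synapomorphy for {Glyptura, Pachyoma}.
C5 (derived state 'no') is shared by Ceratax, Glyptella, Glyptura, and Pachyoma — a synapomorphy uniting that clade.
C6 (derived state 'no') is unique to Pachyoma (autapomorphy; uninformative for grouping).
Most parsimonious ingroup topology: (((Glyptura,Pachyoma),(Glyptella,Ceratax)),(Glyptaria,Lithax)).
Lithax and Glyptaria share a more recent common ancestor with each other than either does with Glyptella, so Glyptella is the least closely related of the three.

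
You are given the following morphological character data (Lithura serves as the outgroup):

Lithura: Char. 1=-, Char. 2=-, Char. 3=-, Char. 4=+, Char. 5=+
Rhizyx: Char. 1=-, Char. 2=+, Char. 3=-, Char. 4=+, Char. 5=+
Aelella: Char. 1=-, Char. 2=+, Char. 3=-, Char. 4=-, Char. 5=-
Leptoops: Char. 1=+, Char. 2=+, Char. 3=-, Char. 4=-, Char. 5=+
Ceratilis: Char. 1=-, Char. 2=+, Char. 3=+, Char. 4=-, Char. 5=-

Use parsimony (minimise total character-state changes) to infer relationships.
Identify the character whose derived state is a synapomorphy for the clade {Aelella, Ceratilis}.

Char. 5

Character polarity is set by the outgroup: the derived state is whichever differs from the outgroup's state, so for Char. 4, Char. 5 the derived state is '-', and for the remaining characters it is '+'.
Char. 1 (derived state '+') is unique to Leptoops (autapomorphy; uninformative for grouping).
All ingroup taxa share the derived state '+' for Char. 2; it defines the ingroup but does not resolve relationships within it.
Char. 3 (derived state '+') is unique to Ceratilis (autapomorphy; uninformative for grouping).
Only Aelella, Ceratilis, and Leptoops show the derived state '-' for Char. 4, supporting them as a clade.
Char. 5 (derived state '-') is shared by Aelella and Ceratilis — a synapomorphy uniting that clade.
Most parsimonious ingroup topology: (Rhizyx,((Aelella,Ceratilis),Leptoops)).
The clade {Aelella, Ceratilis} is supported by Char. 5: its derived state '-' occurs in exactly those taxa and in no other taxon (including the outgroup).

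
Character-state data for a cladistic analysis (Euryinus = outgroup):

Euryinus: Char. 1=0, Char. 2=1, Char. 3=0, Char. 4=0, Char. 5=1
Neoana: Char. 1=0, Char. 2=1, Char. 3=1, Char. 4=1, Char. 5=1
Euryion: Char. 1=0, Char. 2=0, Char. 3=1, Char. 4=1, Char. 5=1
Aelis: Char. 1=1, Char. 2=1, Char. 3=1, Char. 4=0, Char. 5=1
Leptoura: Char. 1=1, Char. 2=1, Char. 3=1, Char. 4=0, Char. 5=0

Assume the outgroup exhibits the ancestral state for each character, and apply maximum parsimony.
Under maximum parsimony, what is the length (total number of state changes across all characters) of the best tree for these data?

Character polarity is set by the outgroup: the derived state is whichever differs from the outgroup's state, so for Char. 2, Char. 5 the derived state is '0', and for the remaining characters it is '1'.
Only Aelis and Leptoura show the derived state '1' for Char. 1, supporting them as a clade.
Char. 2: derived state '0' in Euryion only — an autapomorphy, so it tells us nothing about relationships among taxa.
All ingroup taxa share the derived state '1' for Char. 3; it defines the ingroup but does not resolve relationships within it.
Char. 4: derived state '1' in Euryion and Neoana only — synapomorphy for {Euryion, Neoana}.
Char. 5 (derived state '0') is unique to Leptoura (autapomorphy; uninformative for grouping).
Most parsimonious ingroup topology: ((Aelis,Leptoura),(Euryion,Neoana)).
Changes per character on this tree: Char. 1: 1; Char. 2: 1; Char. 3: 1; Char. 4: 1; Char. 5: 1.
Total = 5.

5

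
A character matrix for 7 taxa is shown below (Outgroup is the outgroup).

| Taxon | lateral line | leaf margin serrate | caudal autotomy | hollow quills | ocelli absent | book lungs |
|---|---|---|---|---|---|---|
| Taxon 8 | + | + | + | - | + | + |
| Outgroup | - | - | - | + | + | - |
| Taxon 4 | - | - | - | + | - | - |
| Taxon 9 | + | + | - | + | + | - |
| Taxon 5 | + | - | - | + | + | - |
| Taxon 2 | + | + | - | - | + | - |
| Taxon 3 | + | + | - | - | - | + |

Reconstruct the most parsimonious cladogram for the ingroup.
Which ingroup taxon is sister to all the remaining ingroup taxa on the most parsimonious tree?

Character polarity is set by the outgroup: the derived state is whichever differs from the outgroup's state, so for hollow quills, ocelli absent the derived state is '-', and for the remaining characters it is '+'.
lateral line (derived state '+') is shared by Taxon 2, Taxon 3, Taxon 5, Taxon 8, and Taxon 9 — a synapomorphy uniting that clade.
Only Taxon 2, Taxon 3, Taxon 8, and Taxon 9 show the derived state '+' for leaf margin serrate, supporting them as a clade.
caudal autotomy: derived state '+' in Taxon 8 only — an autapomorphy, so it tells us nothing about relationships among taxa.
Only Taxon 2, Taxon 3, and Taxon 8 show the derived state '-' for hollow quills, supporting them as a clade.
ocelli absent (state '-') occurs in Taxon 3 and Taxon 4 but conflicts with the nesting implied by the other characters — most parsimoniously interpreted as homoplasy.
Only Taxon 3 and Taxon 8 show the derived state '+' for book lungs, supporting them as a clade.
Most parsimonious ingroup topology: (((((Taxon 8,Taxon 3),Taxon 2),Taxon 9),Taxon 5),Taxon 4).
Taxon 4 is sister to the clade containing all other ingroup taxa, so it is the earliest-diverging (most basal) ingroup lineage.

Taxon 4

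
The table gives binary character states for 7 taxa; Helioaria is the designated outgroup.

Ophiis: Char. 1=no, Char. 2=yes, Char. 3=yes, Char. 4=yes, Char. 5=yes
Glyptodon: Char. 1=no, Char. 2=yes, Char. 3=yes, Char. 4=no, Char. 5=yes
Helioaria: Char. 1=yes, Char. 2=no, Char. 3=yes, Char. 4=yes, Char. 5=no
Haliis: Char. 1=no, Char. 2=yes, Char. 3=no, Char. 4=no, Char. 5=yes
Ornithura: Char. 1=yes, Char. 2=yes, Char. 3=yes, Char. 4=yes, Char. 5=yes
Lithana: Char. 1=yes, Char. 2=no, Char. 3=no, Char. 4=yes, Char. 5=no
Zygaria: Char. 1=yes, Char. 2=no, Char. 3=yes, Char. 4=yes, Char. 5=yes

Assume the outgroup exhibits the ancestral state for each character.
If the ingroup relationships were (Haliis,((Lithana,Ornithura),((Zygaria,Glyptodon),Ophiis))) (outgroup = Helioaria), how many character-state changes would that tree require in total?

12

Map each character onto (Haliis,((Lithana,Ornithura),((Zygaria,Glyptodon),Ophiis))) (rooted by Helioaria) and count the minimum state changes it requires (Fitch parsimony):
Char. 1: 3; Char. 2: 3; Char. 3: 2; Char. 4: 2; Char. 5: 2.
Total tree length = 12.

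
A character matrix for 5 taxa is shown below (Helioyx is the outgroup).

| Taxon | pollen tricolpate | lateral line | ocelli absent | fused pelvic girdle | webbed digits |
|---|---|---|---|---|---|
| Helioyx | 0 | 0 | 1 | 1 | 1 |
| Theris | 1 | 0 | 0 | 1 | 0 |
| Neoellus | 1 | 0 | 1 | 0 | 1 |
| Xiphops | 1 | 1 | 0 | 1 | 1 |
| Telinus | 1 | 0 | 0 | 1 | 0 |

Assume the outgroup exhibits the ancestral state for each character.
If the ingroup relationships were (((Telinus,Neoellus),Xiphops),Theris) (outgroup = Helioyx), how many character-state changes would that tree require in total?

7

Map each character onto (((Telinus,Neoellus),Xiphops),Theris) (rooted by Helioyx) and count the minimum state changes it requires (Fitch parsimony):
pollen tricolpate: 1; lateral line: 1; ocelli absent: 2; fused pelvic girdle: 1; webbed digits: 2.
Total tree length = 7.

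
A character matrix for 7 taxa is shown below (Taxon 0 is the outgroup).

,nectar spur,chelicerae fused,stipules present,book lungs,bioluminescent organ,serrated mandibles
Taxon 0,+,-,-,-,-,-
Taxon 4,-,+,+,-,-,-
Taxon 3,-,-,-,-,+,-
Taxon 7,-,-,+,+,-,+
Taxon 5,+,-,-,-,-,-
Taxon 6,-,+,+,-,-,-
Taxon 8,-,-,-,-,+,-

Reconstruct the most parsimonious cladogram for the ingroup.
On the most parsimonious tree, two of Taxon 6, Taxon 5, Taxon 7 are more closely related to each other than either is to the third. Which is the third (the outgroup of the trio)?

Taxon 5

Character polarity is set by the outgroup: the derived state is whichever differs from the outgroup's state, so for nectar spur the derived state is '-', and for the remaining characters it is '+'.
nectar spur: derived state '-' in Taxon 3, Taxon 4, Taxon 6, Taxon 7, and Taxon 8 only — synapomorphy for {Taxon 3, Taxon 4, Taxon 6, Taxon 7, Taxon 8}.
Only Taxon 4 and Taxon 6 show the derived state '+' for chelicerae fused, supporting them as a clade.
stipules present (derived state '+') is shared by Taxon 4, Taxon 6, and Taxon 7 — a synapomorphy uniting that clade.
book lungs (derived state '+') is unique to Taxon 7 (autapomorphy; uninformative for grouping).
bioluminescent organ: derived state '+' in Taxon 3 and Taxon 8 only — synapomorphy for {Taxon 3, Taxon 8}.
serrated mandibles: derived state '+' in Taxon 7 only — an autapomorphy, so it tells us nothing about relationships among taxa.
Most parsimonious ingroup topology: ((((Taxon 4,Taxon 6),Taxon 7),(Taxon 3,Taxon 8)),Taxon 5).
Taxon 7 and Taxon 6 share a more recent common ancestor with each other than either does with Taxon 5, so Taxon 5 is the least closely related of the three.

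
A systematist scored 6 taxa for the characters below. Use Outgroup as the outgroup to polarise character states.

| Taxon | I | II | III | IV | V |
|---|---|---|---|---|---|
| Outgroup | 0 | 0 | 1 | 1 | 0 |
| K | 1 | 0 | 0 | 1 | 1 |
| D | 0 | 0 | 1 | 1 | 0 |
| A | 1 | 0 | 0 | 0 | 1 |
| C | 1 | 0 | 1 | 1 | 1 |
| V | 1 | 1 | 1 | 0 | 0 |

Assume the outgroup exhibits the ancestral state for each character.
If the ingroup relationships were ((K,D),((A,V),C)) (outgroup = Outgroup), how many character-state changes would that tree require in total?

9

Map each character onto ((K,D),((A,V),C)) (rooted by Outgroup) and count the minimum state changes it requires (Fitch parsimony):
I: 2; II: 1; III: 2; IV: 1; V: 3.
Total tree length = 9.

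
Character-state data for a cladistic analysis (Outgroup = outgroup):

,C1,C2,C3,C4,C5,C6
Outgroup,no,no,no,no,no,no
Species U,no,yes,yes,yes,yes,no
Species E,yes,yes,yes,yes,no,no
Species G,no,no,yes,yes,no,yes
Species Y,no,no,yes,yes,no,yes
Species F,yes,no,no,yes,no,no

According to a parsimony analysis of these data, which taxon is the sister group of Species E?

The outgroup has state 'no' for every character, so 'yes' is the derived state throughout.
C1 groups Species E and Species F, which is incompatible with the clades supported by the remaining characters; treating it as convergent (homoplasy) costs fewer steps than any alternative tree.
Only Species E and Species U show the derived state 'yes' for C2, supporting them as a clade.
Only Species E, Species G, Species U, and Species Y show the derived state 'yes' for C3, supporting them as a clade.
All ingroup taxa share the derived state 'yes' for C4; it defines the ingroup but does not resolve relationships within it.
C5 (derived state 'yes') is unique to Species U (autapomorphy; uninformative for grouping).
Only Species G and Species Y show the derived state 'yes' for C6, supporting them as a clade.
Most parsimonious ingroup topology: (((Species U,Species E),(Species G,Species Y)),Species F).
Species E and Species U form a cherry on this tree, so they are sister taxa.

Species U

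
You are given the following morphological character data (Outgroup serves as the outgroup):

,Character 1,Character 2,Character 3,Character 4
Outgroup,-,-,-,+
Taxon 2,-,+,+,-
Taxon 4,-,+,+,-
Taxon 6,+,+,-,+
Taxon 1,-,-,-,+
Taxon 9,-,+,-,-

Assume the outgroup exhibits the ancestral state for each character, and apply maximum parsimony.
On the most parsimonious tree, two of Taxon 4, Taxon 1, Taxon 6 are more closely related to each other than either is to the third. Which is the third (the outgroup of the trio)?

Taxon 1

Character polarity is set by the outgroup: the derived state is whichever differs from the outgroup's state, so for Character 4 the derived state is '-', and for the remaining characters it is '+'.
Character 1: derived state '+' in Taxon 6 only — an autapomorphy, so it tells us nothing about relationships among taxa.
Only Taxon 2, Taxon 4, Taxon 6, and Taxon 9 show the derived state '+' for Character 2, supporting them as a clade.
Character 3 (derived state '+') is shared by Taxon 2 and Taxon 4 — a synapomorphy uniting that clade.
Only Taxon 2, Taxon 4, and Taxon 9 show the derived state '-' for Character 4, supporting them as a clade.
Most parsimonious ingroup topology: ((((Taxon 2,Taxon 4),Taxon 9),Taxon 6),Taxon 1).
Taxon 6 and Taxon 4 share a more recent common ancestor with each other than either does with Taxon 1, so Taxon 1 is the least closely related of the three.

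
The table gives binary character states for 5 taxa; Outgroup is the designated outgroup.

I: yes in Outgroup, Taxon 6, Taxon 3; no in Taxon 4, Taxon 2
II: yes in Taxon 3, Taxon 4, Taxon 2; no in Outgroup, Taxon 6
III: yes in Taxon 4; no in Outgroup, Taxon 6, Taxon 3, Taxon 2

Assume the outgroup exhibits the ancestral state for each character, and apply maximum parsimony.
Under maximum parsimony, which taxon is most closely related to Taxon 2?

Character polarity is set by the outgroup: the derived state is whichever differs from the outgroup's state, so for I the derived state is 'no', and for the remaining characters it is 'yes'.
I (derived state 'no') is shared by Taxon 2 and Taxon 4 — a synapomorphy uniting that clade.
II (derived state 'yes') is shared by Taxon 2, Taxon 3, and Taxon 4 — a synapomorphy uniting that clade.
III: derived state 'yes' in Taxon 4 only — an autapomorphy, so it tells us nothing about relationships among taxa.
Most parsimonious ingroup topology: (Taxon 6,(Taxon 3,(Taxon 4,Taxon 2))).
Taxon 2 and Taxon 4 form a cherry on this tree, so they are sister taxa.

Taxon 4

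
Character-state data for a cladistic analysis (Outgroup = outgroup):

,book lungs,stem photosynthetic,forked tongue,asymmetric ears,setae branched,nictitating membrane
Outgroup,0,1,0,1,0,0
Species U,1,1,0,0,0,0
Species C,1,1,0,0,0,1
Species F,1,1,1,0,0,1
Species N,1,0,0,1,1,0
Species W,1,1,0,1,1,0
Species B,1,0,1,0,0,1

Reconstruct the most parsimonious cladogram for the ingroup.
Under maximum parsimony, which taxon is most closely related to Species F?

Species B

Character polarity is set by the outgroup: the derived state is whichever differs from the outgroup's state, so for stem photosynthetic, asymmetric ears the derived state is '0', and for the remaining characters it is '1'.
All ingroup taxa share the derived state '1' for book lungs; it defines the ingroup but does not resolve relationships within it.
stem photosynthetic (state '0') occurs in Species B and Species N but conflicts with the nesting implied by the other characters — most parsimoniously interpreted as homoplasy.
Only Species B and Species F show the derived state '1' for forked tongue, supporting them as a clade.
asymmetric ears (derived state '0') is shared by Species B, Species C, Species F, and Species U — a synapomorphy uniting that clade.
Only Species N and Species W show the derived state '1' for setae branched, supporting them as a clade.
nictitating membrane: derived state '1' in Species B, Species C, and Species F only — synapomorphy for {Species B, Species C, Species F}.
Most parsimonious ingroup topology: ((Species U,(Species C,(Species F,Species B))),(Species N,Species W)).
Species F and Species B form a cherry on this tree, so they are sister taxa.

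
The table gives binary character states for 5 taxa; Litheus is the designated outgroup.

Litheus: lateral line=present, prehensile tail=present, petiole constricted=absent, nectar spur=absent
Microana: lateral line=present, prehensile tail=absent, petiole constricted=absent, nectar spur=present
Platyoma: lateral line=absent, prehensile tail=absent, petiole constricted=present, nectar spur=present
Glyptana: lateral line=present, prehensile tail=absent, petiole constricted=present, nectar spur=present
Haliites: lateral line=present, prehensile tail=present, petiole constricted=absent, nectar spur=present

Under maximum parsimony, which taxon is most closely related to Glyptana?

Platyoma

Character polarity is set by the outgroup: the derived state is whichever differs from the outgroup's state, so for lateral line, prehensile tail the derived state is 'absent', and for the remaining characters it is 'present'.
lateral line: derived state 'absent' in Platyoma only — an autapomorphy, so it tells us nothing about relationships among taxa.
Only Glyptana, Microana, and Platyoma show the derived state 'absent' for prehensile tail, supporting them as a clade.
petiole constricted: derived state 'present' in Glyptana and Platyoma only — synapomorphy for {Glyptana, Platyoma}.
All ingroup taxa share the derived state 'present' for nectar spur; it defines the ingroup but does not resolve relationships within it.
Most parsimonious ingroup topology: ((Microana,(Platyoma,Glyptana)),Haliites).
Glyptana and Platyoma form a cherry on this tree, so they are sister taxa.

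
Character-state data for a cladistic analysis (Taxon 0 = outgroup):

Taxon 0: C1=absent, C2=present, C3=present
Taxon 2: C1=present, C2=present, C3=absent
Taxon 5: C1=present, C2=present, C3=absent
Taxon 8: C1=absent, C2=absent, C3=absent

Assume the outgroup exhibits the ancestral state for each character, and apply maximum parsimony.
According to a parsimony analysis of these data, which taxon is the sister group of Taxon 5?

Character polarity is set by the outgroup: the derived state is whichever differs from the outgroup's state, so for C2, C3 the derived state is 'absent', and for the remaining characters it is 'present'.
Only Taxon 2 and Taxon 5 show the derived state 'present' for C1, supporting them as a clade.
C2: derived state 'absent' in Taxon 8 only — an autapomorphy, so it tells us nothing about relationships among taxa.
C3 (derived state 'absent') is shared by all ingroup taxa — unites the whole ingroup.
Most parsimonious ingroup topology: ((Taxon 2,Taxon 5),Taxon 8).
Taxon 5 and Taxon 2 form a cherry on this tree, so they are sister taxa.

Taxon 2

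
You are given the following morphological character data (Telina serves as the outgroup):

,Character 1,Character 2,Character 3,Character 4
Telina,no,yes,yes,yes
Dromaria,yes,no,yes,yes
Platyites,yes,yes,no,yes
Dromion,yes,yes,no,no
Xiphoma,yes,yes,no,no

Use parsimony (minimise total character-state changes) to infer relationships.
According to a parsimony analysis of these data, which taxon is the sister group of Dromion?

Xiphoma

Character polarity is set by the outgroup: the derived state is whichever differs from the outgroup's state, so for Character 2, Character 3, Character 4 the derived state is 'no', and for the remaining characters it is 'yes'.
Character 1 (derived state 'yes') is shared by all ingroup taxa — unites the whole ingroup.
Character 2 (derived state 'no') is unique to Dromaria (autapomorphy; uninformative for grouping).
Character 3 (derived state 'no') is shared by Dromion, Platyites, and Xiphoma — a synapomorphy uniting that clade.
Character 4: derived state 'no' in Dromion and Xiphoma only — synapomorphy for {Dromion, Xiphoma}.
Most parsimonious ingroup topology: (Dromaria,(Platyites,(Dromion,Xiphoma))).
Dromion and Xiphoma form a cherry on this tree, so they are sister taxa.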